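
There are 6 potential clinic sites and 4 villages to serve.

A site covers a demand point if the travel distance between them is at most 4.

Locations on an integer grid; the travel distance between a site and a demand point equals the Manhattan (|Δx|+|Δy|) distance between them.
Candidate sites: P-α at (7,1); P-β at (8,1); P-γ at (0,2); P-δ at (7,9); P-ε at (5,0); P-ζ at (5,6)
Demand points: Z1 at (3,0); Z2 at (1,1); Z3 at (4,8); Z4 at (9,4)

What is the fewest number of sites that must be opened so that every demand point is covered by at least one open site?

4

Coverage sets (demand points within 4 of each site):
  P-α: {}
  P-β: {Z4}
  P-γ: {Z2}
  P-δ: {Z3}
  P-ε: {Z1}
  P-ζ: {Z3}
No 3 sites suffice: every size-3 union leaves at least one demand point uncovered.
But {P-β, P-γ, P-δ, P-ε} covers everything, so the minimum is 4.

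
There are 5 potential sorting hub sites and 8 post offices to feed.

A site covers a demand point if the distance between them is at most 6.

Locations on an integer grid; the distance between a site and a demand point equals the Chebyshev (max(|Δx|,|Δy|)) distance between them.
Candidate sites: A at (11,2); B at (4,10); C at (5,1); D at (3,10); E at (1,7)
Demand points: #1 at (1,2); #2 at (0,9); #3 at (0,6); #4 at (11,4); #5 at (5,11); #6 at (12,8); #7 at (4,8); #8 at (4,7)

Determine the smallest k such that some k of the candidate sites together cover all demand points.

2

Coverage sets (demand points within 6 of each site):
  A: {#4, #6}
  B: {#2, #3, #5, #7, #8}
  C: {#1, #3, #4, #8}
  D: {#2, #3, #5, #7, #8}
  E: {#1, #2, #3, #5, #7, #8}
No single site covers all 8 demand points.
But {A, E} covers everything, so the minimum is 2.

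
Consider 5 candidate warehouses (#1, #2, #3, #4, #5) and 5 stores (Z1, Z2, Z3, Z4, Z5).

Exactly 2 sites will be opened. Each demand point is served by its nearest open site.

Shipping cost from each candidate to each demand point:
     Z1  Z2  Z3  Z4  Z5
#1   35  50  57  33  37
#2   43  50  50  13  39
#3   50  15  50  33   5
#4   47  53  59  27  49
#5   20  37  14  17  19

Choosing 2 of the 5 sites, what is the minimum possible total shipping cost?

71

Open {#3, #5}.
  Z1→#5 20, Z2→#3 15, Z3→#5 14, Z4→#5 17, Z5→#3 5  ⇒ total 71.
Compare {#2, #5}: total 103.
Compare {#1, #5}: total 107.
No size-2 selection does better; minimum is 71.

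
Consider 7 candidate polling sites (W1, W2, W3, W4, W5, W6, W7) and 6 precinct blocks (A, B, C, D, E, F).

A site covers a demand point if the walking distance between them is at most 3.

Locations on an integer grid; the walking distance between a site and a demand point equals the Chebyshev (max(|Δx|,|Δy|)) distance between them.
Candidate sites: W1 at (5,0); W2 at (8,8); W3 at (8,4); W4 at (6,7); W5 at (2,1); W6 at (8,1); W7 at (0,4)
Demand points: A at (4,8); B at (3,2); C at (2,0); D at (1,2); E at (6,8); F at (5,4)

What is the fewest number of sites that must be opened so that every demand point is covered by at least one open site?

Coverage sets (demand points within 3 of each site):
  W1: {B, C}
  W2: {E}
  W3: {F}
  W4: {A, E, F}
  W5: {B, C, D, F}
  W6: {F}
  W7: {B, D}
No single site covers all 6 demand points.
But {W4, W5} covers everything, so the minimum is 2.

2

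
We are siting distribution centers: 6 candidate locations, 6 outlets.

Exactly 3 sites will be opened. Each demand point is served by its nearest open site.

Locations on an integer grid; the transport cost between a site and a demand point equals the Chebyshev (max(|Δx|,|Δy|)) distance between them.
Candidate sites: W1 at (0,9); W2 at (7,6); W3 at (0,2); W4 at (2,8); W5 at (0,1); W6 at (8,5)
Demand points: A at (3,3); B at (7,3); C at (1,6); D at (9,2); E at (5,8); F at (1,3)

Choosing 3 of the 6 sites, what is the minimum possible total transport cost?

14

Open {W3, W4, W6}.
  A→W3 3, B→W6 2, C→W4 2, D→W6 3, E→W4 3, F→W3 1  ⇒ total 14.
Compare {W1, W3, W6}: total 15.
Compare {W2, W3, W4}: total 15.
No size-3 selection does better; minimum is 14.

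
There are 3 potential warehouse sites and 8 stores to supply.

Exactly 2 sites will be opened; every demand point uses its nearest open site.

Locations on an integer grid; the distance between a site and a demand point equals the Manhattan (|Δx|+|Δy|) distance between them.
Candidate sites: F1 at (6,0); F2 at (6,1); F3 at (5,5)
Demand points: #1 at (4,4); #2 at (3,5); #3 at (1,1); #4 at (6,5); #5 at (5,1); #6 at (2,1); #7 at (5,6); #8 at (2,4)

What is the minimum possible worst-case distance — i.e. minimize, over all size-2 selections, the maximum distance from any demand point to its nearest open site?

5

Open {F2, F3}.
  Farthest demand point is #3 at distance 5 (to F2); all others are ≤ 5.
With {F1, F3} the worst case is 6.
With {F1, F2} the worst case is 7.
No size-2 selection achieves below 5.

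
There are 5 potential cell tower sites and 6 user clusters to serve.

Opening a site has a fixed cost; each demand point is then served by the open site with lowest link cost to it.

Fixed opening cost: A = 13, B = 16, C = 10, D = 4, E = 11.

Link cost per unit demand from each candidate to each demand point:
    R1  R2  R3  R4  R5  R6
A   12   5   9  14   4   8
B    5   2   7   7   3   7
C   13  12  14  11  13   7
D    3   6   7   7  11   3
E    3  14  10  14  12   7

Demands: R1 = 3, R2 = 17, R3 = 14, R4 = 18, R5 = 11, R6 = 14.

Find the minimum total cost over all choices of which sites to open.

362

Open {B, D}: assign each demand point to its cheapest open site.
  R1→D 3×3=9, R2→B 17×2=34, R3→B 14×7=98, R4→B 18×7=126, R5→B 11×3=33, R6→D 14×3=42
  link cost 342, fixed 20 → total 362.
Compare {B, C, D}: link cost 342 + fixed 30 = 372.
Compare {B, D, E}: link cost 342 + fixed 31 = 373.
Compare {A, B, D}: link cost 342 + fixed 33 = 375.
All other subsets cost ≥ 372. Minimum total cost: 362.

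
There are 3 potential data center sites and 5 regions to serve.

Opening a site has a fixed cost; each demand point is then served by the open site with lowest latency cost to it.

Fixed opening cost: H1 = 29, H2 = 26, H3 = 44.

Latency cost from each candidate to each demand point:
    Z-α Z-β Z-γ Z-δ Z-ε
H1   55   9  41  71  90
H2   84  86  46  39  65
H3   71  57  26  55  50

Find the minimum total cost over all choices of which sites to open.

Open {H1, H2}: assign each demand point to its cheapest open site.
  Z-α→H1 55, Z-β→H1 9, Z-γ→H1 41, Z-δ→H2 39, Z-ε→H2 65
  latency cost 209, fixed 55 → total 264.
Compare {H1, H3}: latency cost 195 + fixed 73 = 268.
Compare {H1, H2, H3}: latency cost 179 + fixed 99 = 278.
Compare {H1}: latency cost 266 + fixed 29 = 295.
All other subsets cost ≥ 268. Minimum total cost: 264.

264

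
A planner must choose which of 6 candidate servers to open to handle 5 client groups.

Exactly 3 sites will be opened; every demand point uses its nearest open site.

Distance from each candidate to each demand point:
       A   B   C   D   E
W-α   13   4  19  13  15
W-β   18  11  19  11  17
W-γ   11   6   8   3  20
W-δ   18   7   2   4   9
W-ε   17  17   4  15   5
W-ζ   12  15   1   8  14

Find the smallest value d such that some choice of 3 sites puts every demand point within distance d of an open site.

Open {W-α, W-γ, W-δ}.
  Farthest demand point is A at distance 11 (to W-γ); all others are ≤ 11.
With {W-α, W-γ, W-ε} the worst case is 11.
With {W-β, W-γ, W-δ} the worst case is 11.
No size-3 selection achieves below 11.

11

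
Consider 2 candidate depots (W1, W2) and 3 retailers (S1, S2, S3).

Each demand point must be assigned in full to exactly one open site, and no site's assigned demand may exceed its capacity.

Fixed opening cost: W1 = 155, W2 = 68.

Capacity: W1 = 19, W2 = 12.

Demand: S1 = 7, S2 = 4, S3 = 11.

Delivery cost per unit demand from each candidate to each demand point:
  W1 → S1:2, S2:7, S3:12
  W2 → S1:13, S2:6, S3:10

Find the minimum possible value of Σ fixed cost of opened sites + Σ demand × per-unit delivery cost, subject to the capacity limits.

375

Open {W1, W2}; cheapest assignment that respects the capacities:
  W1 (cap 19, load 11): S1, S2 — cost 7×2 + 4×7 = 42
  W2 (cap 12, load 11): S3 — cost 11×10 = 110
  Shipping 152, fixed 223 → total 375.
  Any other capacity-feasible assignment to {W1, W2} ships for at least 152.
Total demand is 22 and no other set of sites has combined capacity ≥ 22, so {W1, W2} is the only feasible choice of open sites. Minimum: 375.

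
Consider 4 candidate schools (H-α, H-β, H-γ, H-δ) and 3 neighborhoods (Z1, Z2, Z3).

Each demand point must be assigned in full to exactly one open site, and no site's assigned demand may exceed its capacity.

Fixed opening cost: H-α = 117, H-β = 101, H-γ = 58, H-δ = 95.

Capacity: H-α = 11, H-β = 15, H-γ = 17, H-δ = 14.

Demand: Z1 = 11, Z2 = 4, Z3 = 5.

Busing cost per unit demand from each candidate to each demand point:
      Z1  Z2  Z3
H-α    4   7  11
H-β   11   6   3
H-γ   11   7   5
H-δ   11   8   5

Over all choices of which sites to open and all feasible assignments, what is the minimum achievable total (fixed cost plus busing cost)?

Open {H-α, H-γ}; cheapest assignment that respects the capacities:
  H-α (cap 11, load 11): Z1 — cost 11×4 = 44
  H-γ (cap 17, load 9): Z2, Z3 — cost 4×7 + 5×5 = 53
  Shipping 97, fixed 175 → total 272.
  Any other capacity-feasible assignment to {H-α, H-γ} ships for at least 97.
Compare {H-α, H-β}: its best feasible assignment gives total 301.
Compare {H-α, H-δ}: its best feasible assignment gives total 313.
Every other set of open sites that can feasibly serve all demand totals ≥ 301 even under its best assignment. Minimum: 272.

272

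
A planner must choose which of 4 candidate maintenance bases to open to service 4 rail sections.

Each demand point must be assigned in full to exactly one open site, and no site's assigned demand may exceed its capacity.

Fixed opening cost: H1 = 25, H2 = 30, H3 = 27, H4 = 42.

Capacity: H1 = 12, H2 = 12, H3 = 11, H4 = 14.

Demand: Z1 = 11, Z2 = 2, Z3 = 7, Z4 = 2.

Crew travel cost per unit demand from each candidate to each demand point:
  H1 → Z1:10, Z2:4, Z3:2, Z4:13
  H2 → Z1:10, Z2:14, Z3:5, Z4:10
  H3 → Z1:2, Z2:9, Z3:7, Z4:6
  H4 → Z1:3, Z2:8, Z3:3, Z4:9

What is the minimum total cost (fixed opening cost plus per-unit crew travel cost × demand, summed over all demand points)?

122

Open {H1, H3}; cheapest assignment that respects the capacities:
  H1 (cap 12, load 11): Z2, Z3, Z4 — cost 2×4 + 7×2 + 2×13 = 48
  H3 (cap 11, load 11): Z1 — cost 11×2 = 22
  Shipping 70, fixed 52 → total 122.
  Any other capacity-feasible assignment to {H1, H3} ships for at least 70.
Compare {H1, H4}: its best feasible assignment gives total 140.
Compare {H3, H4}: its best feasible assignment gives total 146.
Every other set of open sites that can feasibly serve all demand totals ≥ 140 even under its best assignment. Minimum: 122.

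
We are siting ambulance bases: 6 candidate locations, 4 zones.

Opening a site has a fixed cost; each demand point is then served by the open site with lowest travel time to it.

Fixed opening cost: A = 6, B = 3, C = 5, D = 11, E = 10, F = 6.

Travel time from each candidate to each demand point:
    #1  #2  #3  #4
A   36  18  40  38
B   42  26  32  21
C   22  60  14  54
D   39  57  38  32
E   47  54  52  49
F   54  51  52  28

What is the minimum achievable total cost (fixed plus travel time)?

89

Open {A, B, C}: assign each demand point to its cheapest open site.
  #1→C 22, #2→A 18, #3→C 14, #4→B 21
  travel time 75, fixed 14 → total 89.
Compare {B, C}: travel time 83 + fixed 8 = 91.
Compare {A, B, C, F}: travel time 75 + fixed 20 = 95.
Compare {B, C, F}: travel time 83 + fixed 14 = 97.
All other subsets cost ≥ 91. Minimum total cost: 89.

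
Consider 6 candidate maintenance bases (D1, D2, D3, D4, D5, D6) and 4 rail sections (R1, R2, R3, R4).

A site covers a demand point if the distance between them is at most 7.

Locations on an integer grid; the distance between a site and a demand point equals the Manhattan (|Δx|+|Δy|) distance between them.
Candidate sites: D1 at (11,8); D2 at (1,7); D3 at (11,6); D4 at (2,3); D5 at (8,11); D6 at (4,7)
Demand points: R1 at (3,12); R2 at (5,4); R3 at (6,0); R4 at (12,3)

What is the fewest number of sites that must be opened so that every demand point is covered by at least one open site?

Coverage sets (demand points within 7 of each site):
  D1: {R4}
  D2: {R1, R2}
  D3: {R4}
  D4: {R2, R3}
  D5: {R1}
  D6: {R1, R2}
No 2 sites suffice: every size-2 union leaves at least one demand point uncovered.
But {D1, D2, D4} covers everything, so the minimum is 3.

3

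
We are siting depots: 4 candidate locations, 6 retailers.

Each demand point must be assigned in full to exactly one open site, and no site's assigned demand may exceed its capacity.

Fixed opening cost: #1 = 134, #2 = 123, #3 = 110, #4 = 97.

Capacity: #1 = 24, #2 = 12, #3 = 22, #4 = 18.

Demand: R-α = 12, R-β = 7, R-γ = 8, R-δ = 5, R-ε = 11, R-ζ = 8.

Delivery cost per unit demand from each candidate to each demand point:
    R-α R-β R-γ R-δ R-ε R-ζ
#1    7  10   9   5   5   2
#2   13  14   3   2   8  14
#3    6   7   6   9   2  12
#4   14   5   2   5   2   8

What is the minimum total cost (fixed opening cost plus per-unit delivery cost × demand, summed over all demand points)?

553

Open {#1, #3, #4}; cheapest assignment that respects the capacities:
  #1 (cap 24, load 20): R-α, R-ζ — cost 12×7 + 8×2 = 100
  #3 (cap 22, load 18): R-β, R-ε — cost 7×7 + 11×2 = 71
  #4 (cap 18, load 13): R-γ, R-δ — cost 8×2 + 5×5 = 41
  Shipping 212, fixed 341 → total 553.
  Any other capacity-feasible assignment to {#1, #3, #4} ships for at least 212.
Compare {#1, #2, #3}: its best feasible assignment gives total 608.
Compare {#1, #2, #3, #4}: its best feasible assignment gives total 647.
Every other set of open sites that can feasibly serve all demand totals ≥ 608 even under its best assignment. Minimum: 553.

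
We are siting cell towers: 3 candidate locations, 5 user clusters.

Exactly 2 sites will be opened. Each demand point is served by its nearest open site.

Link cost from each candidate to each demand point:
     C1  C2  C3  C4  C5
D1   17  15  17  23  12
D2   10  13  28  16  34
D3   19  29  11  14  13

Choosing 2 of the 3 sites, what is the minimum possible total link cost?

61

Open {D2, D3}.
  C1→D2 10, C2→D2 13, C3→D3 11, C4→D3 14, C5→D3 13  ⇒ total 61.
Compare {D1, D2}: total 68.
Compare {D1, D3}: total 69.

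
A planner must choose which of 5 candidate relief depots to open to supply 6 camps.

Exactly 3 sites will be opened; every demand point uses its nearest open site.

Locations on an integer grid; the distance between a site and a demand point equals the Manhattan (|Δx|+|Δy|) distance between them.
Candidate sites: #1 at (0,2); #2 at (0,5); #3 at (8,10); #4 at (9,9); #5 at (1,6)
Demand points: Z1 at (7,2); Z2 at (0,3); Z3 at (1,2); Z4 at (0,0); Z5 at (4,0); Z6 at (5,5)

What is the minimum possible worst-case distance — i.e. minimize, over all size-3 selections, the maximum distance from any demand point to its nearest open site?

7

Open {#1, #2, #3}.
  Farthest demand point is Z1 at distance 7 (to #1); all others are ≤ 7.
With {#1, #2, #4} the worst case is 7.
With {#1, #2, #5} the worst case is 7.
No size-3 selection achieves below 7.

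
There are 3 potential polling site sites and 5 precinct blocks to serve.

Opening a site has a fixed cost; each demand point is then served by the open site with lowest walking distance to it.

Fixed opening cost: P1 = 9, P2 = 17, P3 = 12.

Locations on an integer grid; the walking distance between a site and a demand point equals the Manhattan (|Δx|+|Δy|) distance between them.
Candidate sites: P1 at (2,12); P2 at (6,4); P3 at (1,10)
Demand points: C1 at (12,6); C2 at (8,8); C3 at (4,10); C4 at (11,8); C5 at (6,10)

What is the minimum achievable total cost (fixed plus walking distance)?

54

Open {P2}: assign each demand point to its cheapest open site.
  C1→P2 8, C2→P2 6, C3→P2 8, C4→P2 9, C5→P2 6
  walking distance 37, fixed 17 → total 54.
Compare {P3}: walking distance 44 + fixed 12 = 56.
Compare {P1}: walking distance 49 + fixed 9 = 58.
Compare {P1, P2}: walking distance 33 + fixed 26 = 59.
All other subsets cost ≥ 56. Minimum total cost: 54.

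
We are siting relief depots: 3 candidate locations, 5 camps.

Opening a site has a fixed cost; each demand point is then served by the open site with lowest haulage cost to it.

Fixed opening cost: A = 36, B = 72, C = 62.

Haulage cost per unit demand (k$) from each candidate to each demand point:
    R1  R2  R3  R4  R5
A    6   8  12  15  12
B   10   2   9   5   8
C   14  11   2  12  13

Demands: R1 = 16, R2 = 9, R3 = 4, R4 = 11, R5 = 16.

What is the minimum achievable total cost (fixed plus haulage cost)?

441

Open {A, B}: assign each demand point to its cheapest open site.
  R1→A 16×6=96, R2→B 9×2=18, R3→B 4×9=36, R4→B 11×5=55, R5→B 16×8=128
  haulage cost 333, fixed 108 → total 441.
Compare {B}: haulage cost 397 + fixed 72 = 469.
Compare {A, B, C}: haulage cost 305 + fixed 170 = 475.
Compare {B, C}: haulage cost 369 + fixed 134 = 503.
All other subsets cost ≥ 469. Minimum total cost: 441.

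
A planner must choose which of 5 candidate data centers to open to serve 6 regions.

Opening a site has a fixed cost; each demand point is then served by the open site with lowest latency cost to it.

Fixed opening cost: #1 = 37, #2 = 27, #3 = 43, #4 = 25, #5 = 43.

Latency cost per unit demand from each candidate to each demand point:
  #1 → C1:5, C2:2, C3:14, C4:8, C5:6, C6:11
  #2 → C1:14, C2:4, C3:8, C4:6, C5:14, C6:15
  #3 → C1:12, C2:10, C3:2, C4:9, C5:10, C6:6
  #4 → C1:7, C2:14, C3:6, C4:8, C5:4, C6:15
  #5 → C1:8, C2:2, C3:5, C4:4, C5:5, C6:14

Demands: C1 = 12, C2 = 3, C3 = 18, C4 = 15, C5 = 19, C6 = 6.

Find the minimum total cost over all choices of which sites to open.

Open {#3, #4, #5}: assign each demand point to its cheapest open site.
  C1→#4 12×7=84, C2→#5 3×2=6, C3→#3 18×2=36, C4→#5 15×4=60, C5→#4 19×4=76, C6→#3 6×6=36
  latency cost 298, fixed 111 → total 409.
Compare {#3, #5}: latency cost 329 + fixed 86 = 415.
Compare {#1, #3, #5}: latency cost 293 + fixed 123 = 416.
Compare {#1, #3, #4, #5}: latency cost 274 + fixed 148 = 422.
All other subsets cost ≥ 415. Minimum total cost: 409.

409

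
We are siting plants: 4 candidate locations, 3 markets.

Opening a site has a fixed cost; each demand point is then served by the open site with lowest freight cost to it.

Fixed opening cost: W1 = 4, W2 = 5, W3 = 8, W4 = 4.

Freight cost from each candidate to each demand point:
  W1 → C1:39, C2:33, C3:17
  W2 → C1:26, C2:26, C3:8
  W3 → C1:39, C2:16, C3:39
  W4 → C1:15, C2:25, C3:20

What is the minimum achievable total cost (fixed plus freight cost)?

Open {W2, W3, W4}: assign each demand point to its cheapest open site.
  C1→W4 15, C2→W3 16, C3→W2 8
  freight cost 39, fixed 17 → total 56.
Compare {W2, W4}: freight cost 48 + fixed 9 = 57.
Compare {W1, W2, W3, W4}: freight cost 39 + fixed 21 = 60.
Compare {W1, W2, W4}: freight cost 48 + fixed 13 = 61.
All other subsets cost ≥ 57. Minimum total cost: 56.

56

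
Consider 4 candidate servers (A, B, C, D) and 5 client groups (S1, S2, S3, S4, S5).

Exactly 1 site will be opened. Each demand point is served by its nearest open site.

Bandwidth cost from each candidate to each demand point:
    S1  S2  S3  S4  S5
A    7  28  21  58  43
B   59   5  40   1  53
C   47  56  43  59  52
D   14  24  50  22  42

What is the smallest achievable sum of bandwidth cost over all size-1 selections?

152

Open {D}.
  S1→D 14, S2→D 24, S3→D 50, S4→D 22, S5→D 42  ⇒ total 152.
Compare {A}: total 157.
Compare {B}: total 158.
No size-1 selection does better; minimum is 152.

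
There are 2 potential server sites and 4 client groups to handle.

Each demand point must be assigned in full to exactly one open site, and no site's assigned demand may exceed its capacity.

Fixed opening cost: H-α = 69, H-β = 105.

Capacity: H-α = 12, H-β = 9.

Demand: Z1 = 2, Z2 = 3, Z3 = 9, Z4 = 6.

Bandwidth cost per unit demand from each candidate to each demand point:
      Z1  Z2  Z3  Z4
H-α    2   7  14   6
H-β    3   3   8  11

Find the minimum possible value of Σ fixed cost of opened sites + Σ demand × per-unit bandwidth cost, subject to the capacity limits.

Open {H-α, H-β}; cheapest assignment that respects the capacities:
  H-α (cap 12, load 11): Z1, Z2, Z4 — cost 2×2 + 3×7 + 6×6 = 61
  H-β (cap 9, load 9): Z3 — cost 9×8 = 72
  Shipping 133, fixed 174 → total 307.
  Any other capacity-feasible assignment to {H-α, H-β} ships for at least 133.
Total demand is 20 and no other set of sites has combined capacity ≥ 20, so {H-α, H-β} is the only feasible choice of open sites. Minimum: 307.

307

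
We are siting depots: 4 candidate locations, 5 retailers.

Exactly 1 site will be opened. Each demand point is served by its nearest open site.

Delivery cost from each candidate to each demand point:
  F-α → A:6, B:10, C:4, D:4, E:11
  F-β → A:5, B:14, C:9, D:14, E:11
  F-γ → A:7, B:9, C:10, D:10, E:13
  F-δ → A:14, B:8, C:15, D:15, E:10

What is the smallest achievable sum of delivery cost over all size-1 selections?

35

Open {F-α}.
  A→F-α 6, B→F-α 10, C→F-α 4, D→F-α 4, E→F-α 11  ⇒ total 35.
Compare {F-γ}: total 49.
Compare {F-β}: total 53.
No size-1 selection does better; minimum is 35.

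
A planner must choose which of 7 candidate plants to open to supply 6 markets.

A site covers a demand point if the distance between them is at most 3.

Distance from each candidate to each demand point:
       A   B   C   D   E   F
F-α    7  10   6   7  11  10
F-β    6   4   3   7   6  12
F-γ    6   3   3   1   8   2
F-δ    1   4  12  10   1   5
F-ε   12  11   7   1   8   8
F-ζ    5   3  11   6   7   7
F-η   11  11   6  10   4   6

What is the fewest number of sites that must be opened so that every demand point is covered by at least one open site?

2

Coverage sets (demand points within 3 of each site):
  F-α: {}
  F-β: {C}
  F-γ: {B, C, D, F}
  F-δ: {A, E}
  F-ε: {D}
  F-ζ: {B}
  F-η: {}
No single site covers all 6 demand points.
But {F-γ, F-δ} covers everything, so the minimum is 2.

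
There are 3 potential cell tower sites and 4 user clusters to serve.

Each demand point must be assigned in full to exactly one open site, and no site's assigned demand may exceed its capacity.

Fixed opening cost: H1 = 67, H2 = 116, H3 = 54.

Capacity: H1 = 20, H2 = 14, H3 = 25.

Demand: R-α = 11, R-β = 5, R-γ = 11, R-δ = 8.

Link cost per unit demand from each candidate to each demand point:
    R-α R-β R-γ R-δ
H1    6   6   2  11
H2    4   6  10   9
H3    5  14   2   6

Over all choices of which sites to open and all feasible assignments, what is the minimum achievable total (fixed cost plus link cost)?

Open {H1, H3}; cheapest assignment that respects the capacities:
  H1 (cap 20, load 16): R-β, R-γ — cost 5×6 + 11×2 = 52
  H3 (cap 25, load 19): R-α, R-δ — cost 11×5 + 8×6 = 103
  Shipping 155, fixed 121 → total 276.
  Any other capacity-feasible assignment to {H1, H3} ships for at least 155.
Compare {H2, H3}: its best feasible assignment gives total 349.
Compare {H1, H2, H3}: its best feasible assignment gives total 381.
Every other set of open sites that can feasibly serve all demand totals ≥ 349 even under its best assignment. Minimum: 276.

276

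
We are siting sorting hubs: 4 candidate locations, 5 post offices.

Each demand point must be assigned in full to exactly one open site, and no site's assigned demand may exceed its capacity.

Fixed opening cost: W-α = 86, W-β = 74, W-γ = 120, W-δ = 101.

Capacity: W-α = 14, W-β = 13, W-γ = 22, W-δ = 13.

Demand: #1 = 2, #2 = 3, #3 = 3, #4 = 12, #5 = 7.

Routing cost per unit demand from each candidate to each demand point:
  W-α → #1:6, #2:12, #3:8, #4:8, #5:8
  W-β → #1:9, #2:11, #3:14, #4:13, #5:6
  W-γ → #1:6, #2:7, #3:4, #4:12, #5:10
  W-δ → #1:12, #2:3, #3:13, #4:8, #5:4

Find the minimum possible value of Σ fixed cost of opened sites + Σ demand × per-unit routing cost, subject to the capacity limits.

371

Open {W-α, W-δ}; cheapest assignment that respects the capacities:
  W-α (cap 14, load 14): #1, #4 — cost 2×6 + 12×8 = 108
  W-δ (cap 13, load 13): #2, #3, #5 — cost 3×3 + 3×13 + 7×4 = 76
  Shipping 184, fixed 187 → total 371.
  Any other capacity-feasible assignment to {W-α, W-δ} ships for at least 184.
Compare {W-α, W-β}: its best feasible assignment gives total 385.
Compare {W-α, W-γ}: its best feasible assignment gives total 417.
Every other set of open sites that can feasibly serve all demand totals ≥ 385 even under its best assignment. Minimum: 371.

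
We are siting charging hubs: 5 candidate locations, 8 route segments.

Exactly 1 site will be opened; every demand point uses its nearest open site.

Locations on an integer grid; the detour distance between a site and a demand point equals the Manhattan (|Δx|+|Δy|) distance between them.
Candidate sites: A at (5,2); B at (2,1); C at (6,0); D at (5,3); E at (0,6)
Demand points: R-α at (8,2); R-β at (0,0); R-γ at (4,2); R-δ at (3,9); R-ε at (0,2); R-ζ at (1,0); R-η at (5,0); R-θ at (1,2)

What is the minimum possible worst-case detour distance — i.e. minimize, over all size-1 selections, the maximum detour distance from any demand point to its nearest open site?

8

Open {D}.
  Farthest demand point is R-β at detour distance 8 (to D); all others are ≤ 8.
With {A} the worst case is 9.
With {B} the worst case is 9.
No size-1 selection achieves below 8.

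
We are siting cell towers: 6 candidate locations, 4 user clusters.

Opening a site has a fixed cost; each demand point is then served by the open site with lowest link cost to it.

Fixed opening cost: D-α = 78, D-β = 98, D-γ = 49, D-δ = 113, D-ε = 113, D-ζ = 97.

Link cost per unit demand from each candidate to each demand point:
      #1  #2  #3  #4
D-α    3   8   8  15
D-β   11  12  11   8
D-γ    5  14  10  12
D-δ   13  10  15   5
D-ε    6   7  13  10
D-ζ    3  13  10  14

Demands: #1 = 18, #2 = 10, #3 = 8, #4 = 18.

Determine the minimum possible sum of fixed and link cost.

479

Open {D-α, D-δ}: assign each demand point to its cheapest open site.
  #1→D-α 18×3=54, #2→D-α 10×8=80, #3→D-α 8×8=64, #4→D-δ 18×5=90
  link cost 288, fixed 191 → total 479.
Compare {D-α, D-β}: link cost 342 + fixed 176 = 518.
Compare {D-γ, D-δ}: link cost 360 + fixed 162 = 522.
Compare {D-α, D-γ, D-δ}: link cost 288 + fixed 240 = 528.
All other subsets cost ≥ 518. Minimum total cost: 479.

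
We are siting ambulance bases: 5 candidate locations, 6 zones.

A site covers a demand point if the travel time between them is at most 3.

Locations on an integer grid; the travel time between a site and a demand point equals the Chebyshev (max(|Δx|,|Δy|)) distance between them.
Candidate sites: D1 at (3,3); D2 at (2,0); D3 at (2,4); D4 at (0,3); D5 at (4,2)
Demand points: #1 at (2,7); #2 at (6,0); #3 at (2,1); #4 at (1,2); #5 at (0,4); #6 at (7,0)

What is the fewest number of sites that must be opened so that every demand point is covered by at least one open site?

2

Coverage sets (demand points within 3 of each site):
  D1: {#2, #3, #4, #5}
  D2: {#3, #4}
  D3: {#1, #3, #4, #5}
  D4: {#3, #4, #5}
  D5: {#2, #3, #4, #6}
No single site covers all 6 demand points.
But {D3, D5} covers everything, so the minimum is 2.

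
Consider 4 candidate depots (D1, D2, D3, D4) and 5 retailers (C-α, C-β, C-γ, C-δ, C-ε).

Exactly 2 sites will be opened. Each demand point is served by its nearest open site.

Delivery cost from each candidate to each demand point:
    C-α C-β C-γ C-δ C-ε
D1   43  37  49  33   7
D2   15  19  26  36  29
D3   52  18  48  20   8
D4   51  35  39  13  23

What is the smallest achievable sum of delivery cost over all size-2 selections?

87

Open {D2, D3}.
  C-α→D2 15, C-β→D3 18, C-γ→D2 26, C-δ→D3 20, C-ε→D3 8  ⇒ total 87.
Compare {D2, D4}: total 96.
Compare {D1, D2}: total 100.
No size-2 selection does better; minimum is 87.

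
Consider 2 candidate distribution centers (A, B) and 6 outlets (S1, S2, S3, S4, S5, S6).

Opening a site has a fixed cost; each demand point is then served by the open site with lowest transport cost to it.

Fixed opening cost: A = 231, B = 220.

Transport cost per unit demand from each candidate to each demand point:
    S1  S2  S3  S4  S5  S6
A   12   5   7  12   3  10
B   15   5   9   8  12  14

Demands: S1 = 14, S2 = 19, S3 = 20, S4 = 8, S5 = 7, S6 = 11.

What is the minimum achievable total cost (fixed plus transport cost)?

861

Open {A}: assign each demand point to its cheapest open site.
  S1→A 14×12=168, S2→A 19×5=95, S3→A 20×7=140, S4→A 8×12=96, S5→A 7×3=21, S6→A 11×10=110
  transport cost 630, fixed 231 → total 861.
Compare {B}: transport cost 787 + fixed 220 = 1007.
Compare {A, B}: transport cost 598 + fixed 451 = 1049.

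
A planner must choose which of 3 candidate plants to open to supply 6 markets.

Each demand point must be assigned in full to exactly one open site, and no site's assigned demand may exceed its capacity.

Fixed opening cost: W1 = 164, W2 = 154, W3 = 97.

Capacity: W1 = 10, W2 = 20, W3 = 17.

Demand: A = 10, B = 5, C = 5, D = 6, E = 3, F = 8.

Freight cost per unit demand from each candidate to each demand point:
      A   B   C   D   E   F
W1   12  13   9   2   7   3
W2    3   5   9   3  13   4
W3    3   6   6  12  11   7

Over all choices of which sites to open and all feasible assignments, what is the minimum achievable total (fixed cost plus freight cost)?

512

Open {W2, W3}; cheapest assignment that respects the capacities:
  W2 (cap 20, load 20): A, B, C — cost 10×3 + 5×5 + 5×9 = 100
  W3 (cap 17, load 17): D, E, F — cost 6×12 + 3×11 + 8×7 = 161
  Shipping 261, fixed 251 → total 512.
  Any other capacity-feasible assignment to {W2, W3} ships for at least 261.
Compare {W1, W2, W3}: its best feasible assignment gives total 565.
Every other set of open sites that can feasibly serve all demand totals ≥ 565 even under its best assignment. Minimum: 512.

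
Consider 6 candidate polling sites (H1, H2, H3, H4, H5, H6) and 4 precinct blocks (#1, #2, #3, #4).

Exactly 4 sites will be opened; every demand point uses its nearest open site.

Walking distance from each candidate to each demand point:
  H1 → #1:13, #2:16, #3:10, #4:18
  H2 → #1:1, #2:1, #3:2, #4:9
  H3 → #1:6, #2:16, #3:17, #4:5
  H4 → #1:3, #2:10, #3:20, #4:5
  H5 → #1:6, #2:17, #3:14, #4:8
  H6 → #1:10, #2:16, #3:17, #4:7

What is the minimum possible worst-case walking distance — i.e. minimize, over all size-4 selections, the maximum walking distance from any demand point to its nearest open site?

Open {H1, H2, H3, H4}.
  Farthest demand point is #4 at walking distance 5 (to H3); all others are ≤ 5.
With {H1, H2, H3, H5} the worst case is 5.
With {H1, H2, H3, H6} the worst case is 5.
No size-4 selection achieves below 5.

5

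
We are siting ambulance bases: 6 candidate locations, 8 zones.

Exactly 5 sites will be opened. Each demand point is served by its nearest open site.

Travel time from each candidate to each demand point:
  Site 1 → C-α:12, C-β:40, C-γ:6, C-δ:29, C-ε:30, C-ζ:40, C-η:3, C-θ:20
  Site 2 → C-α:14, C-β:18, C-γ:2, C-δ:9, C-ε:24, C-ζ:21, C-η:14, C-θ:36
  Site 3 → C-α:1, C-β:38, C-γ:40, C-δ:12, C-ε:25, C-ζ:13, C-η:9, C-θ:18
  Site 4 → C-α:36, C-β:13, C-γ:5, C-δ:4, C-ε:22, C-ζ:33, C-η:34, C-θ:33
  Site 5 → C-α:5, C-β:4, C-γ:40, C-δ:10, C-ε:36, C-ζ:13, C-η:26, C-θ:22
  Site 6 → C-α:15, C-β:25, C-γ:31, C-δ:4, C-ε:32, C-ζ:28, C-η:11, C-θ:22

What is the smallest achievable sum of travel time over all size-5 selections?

67

Open {Site 1, Site 2, Site 3, Site 4, Site 5}.
  C-α→Site 3 1, C-β→Site 5 4, C-γ→Site 2 2, C-δ→Site 4 4, C-ε→Site 4 22, C-ζ→Site 3 13, C-η→Site 1 3, C-θ→Site 3 18  ⇒ total 67.
Compare {Site 1, Site 2, Site 3, Site 5, Site 6}: total 69.
Compare {Site 1, Site 3, Site 4, Site 5, Site 6}: total 70.
No size-5 selection does better; minimum is 67.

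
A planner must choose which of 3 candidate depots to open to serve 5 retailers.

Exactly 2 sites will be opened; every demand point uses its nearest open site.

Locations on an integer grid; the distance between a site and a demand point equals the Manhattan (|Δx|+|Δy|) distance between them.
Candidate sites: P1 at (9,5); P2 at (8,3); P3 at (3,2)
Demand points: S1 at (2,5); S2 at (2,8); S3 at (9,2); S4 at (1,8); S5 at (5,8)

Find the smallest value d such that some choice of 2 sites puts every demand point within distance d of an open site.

8

Open {P1, P3}.
  Farthest demand point is S4 at distance 8 (to P3); all others are ≤ 8.
With {P2, P3} the worst case is 8.
With {P1, P2} the worst case is 11.
No size-2 selection achieves below 8.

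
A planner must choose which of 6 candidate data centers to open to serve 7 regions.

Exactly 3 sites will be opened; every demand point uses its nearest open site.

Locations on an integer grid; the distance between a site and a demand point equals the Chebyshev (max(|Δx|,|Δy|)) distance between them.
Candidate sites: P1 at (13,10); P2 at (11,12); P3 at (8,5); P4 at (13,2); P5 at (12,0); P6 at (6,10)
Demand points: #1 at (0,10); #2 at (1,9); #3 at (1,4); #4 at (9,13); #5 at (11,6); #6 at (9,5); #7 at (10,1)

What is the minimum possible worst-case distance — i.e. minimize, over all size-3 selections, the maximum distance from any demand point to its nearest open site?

Open {P1, P3, P6}.
  Farthest demand point is #1 at distance 6 (to P6); all others are ≤ 6.
With {P1, P4, P6} the worst case is 6.
With {P1, P5, P6} the worst case is 6.
No size-3 selection achieves below 6.

6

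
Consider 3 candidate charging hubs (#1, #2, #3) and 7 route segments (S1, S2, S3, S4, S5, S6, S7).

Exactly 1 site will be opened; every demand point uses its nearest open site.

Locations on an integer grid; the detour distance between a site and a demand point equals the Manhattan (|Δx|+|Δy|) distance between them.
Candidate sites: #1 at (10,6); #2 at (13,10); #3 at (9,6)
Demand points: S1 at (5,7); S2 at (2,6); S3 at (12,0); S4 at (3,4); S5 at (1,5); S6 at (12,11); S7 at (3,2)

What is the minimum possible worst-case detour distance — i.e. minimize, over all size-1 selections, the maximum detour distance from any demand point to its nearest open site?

10

Open {#3}.
  Farthest demand point is S7 at detour distance 10 (to #3); all others are ≤ 10.
With {#1} the worst case is 11.
With {#2} the worst case is 18.
No size-1 selection achieves below 10.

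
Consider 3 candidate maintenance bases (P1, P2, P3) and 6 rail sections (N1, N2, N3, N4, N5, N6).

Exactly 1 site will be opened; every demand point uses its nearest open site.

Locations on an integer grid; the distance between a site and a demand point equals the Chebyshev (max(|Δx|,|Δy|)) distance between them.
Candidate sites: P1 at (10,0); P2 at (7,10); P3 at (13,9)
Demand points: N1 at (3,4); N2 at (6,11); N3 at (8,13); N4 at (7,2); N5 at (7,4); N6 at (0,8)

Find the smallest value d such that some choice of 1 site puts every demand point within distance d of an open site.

8

Open {P2}.
  Farthest demand point is N4 at distance 8 (to P2); all others are ≤ 8.
With {P1} the worst case is 13.
With {P3} the worst case is 13.
No size-1 selection achieves below 8.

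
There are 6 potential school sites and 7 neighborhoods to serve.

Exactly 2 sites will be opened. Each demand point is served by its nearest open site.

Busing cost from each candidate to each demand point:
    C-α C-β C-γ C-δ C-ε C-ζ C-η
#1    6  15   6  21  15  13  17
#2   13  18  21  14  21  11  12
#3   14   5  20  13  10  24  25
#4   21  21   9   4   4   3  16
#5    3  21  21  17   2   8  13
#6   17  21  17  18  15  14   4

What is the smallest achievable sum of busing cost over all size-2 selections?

Open {#1, #4}.
  C-α→#1 6, C-β→#1 15, C-γ→#1 6, C-δ→#4 4, C-ε→#4 4, C-ζ→#4 3, C-η→#4 16  ⇒ total 54.
Compare {#3, #4}: total 55.
Compare {#4, #5}: total 55.
No size-2 selection does better; minimum is 54.

54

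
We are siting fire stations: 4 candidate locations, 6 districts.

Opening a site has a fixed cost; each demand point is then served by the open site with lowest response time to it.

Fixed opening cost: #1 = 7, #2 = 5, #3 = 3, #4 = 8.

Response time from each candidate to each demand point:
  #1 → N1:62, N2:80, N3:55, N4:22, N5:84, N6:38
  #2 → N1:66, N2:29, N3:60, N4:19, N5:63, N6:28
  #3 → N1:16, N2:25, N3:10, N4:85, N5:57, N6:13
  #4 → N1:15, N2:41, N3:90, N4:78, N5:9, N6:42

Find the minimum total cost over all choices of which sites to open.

107

Open {#2, #3, #4}: assign each demand point to its cheapest open site.
  N1→#4 15, N2→#3 25, N3→#3 10, N4→#2 19, N5→#4 9, N6→#3 13
  response time 91, fixed 16 → total 107.
Compare {#1, #3, #4}: response time 94 + fixed 18 = 112.
Compare {#1, #2, #3, #4}: response time 91 + fixed 23 = 114.
Compare {#2, #3}: response time 140 + fixed 8 = 148.
All other subsets cost ≥ 112. Minimum total cost: 107.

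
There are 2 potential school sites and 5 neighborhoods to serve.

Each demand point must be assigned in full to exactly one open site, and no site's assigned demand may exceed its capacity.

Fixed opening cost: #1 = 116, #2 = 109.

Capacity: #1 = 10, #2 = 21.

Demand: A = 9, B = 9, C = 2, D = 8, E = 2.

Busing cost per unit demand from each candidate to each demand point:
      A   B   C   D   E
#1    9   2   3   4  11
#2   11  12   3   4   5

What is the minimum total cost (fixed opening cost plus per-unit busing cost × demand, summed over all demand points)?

Open {#1, #2}; cheapest assignment that respects the capacities:
  #1 (cap 10, load 9): B — cost 9×2 = 18
  #2 (cap 21, load 21): A, C, D, E — cost 9×11 + 2×3 + 8×4 + 2×5 = 147
  Shipping 165, fixed 225 → total 390.
  Any other capacity-feasible assignment to {#1, #2} ships for at least 165.
Total demand is 30 and no other set of sites has combined capacity ≥ 30, so {#1, #2} is the only feasible choice of open sites. Minimum: 390.

390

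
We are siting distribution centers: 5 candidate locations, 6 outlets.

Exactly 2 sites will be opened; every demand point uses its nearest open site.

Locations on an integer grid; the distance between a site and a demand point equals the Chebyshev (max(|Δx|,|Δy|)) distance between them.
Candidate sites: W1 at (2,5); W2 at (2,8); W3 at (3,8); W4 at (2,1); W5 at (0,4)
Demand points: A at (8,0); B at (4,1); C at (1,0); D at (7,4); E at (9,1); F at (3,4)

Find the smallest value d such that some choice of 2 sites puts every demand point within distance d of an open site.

Open {W1, W2}.
  Farthest demand point is E at distance 7 (to W1); all others are ≤ 7.
With {W1, W3} the worst case is 7.
With {W1, W4} the worst case is 7.
No size-2 selection achieves below 7.

7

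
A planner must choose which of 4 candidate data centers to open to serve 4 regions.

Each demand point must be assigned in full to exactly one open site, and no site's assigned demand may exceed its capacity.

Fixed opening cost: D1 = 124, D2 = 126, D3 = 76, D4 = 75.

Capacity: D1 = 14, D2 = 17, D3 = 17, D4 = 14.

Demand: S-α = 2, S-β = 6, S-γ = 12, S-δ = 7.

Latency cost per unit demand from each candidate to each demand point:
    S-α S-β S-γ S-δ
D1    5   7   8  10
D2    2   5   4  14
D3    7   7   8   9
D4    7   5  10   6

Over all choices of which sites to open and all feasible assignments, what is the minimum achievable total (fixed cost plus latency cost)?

Open {D2, D4}; cheapest assignment that respects the capacities:
  D2 (cap 17, load 14): S-α, S-γ — cost 2×2 + 12×4 = 52
  D4 (cap 14, load 13): S-β, S-δ — cost 6×5 + 7×6 = 72
  Shipping 124, fixed 201 → total 325.
  Any other capacity-feasible assignment to {D2, D4} ships for at least 124.
Compare {D3, D4}: its best feasible assignment gives total 333.
Compare {D2, D3}: its best feasible assignment gives total 359.
Every other set of open sites that can feasibly serve all demand totals ≥ 333 even under its best assignment. Minimum: 325.

325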